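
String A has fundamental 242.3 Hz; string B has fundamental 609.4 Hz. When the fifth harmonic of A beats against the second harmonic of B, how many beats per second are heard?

7.3 Hz

Fifth harmonic of the first: 5·242.3 = 1211.5 Hz.
Second harmonic of the second: 2·609.4 = 1218.8 Hz.
f_beat = |1211.5 − 1218.8| = 7.3 Hz.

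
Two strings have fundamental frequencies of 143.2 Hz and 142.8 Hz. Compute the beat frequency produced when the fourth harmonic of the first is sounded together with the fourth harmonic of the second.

1.6 Hz

Fourth harmonic of the first: 4·143.2 = 572.8 Hz.
Fourth harmonic of the second: 4·142.8 = 571.2 Hz.
f_beat = |572.8 − 571.2| = 1.6 Hz.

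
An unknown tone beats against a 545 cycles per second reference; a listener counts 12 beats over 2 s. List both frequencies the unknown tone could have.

539 Hz or 551 Hz

Beat frequency = 12/2 = 6 Hz.
|f − 545| = 6, so f = 545 ± 6.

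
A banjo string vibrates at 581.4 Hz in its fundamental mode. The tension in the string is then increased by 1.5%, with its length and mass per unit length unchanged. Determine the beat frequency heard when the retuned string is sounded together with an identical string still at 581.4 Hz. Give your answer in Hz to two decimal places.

For a string, f ∝ √T, so the new frequency is 581.4·√1.015 = 585.7443 Hz.
f_beat = |585.7443 − 581.4| = 4.34 Hz.

4.34 Hz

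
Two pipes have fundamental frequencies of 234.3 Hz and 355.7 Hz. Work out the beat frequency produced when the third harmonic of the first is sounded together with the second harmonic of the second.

8.5 Hz

Third harmonic of the first: 3·234.3 = 702.9 Hz.
Second harmonic of the second: 2·355.7 = 711.4 Hz.
f_beat = |702.9 − 711.4| = 8.5 Hz.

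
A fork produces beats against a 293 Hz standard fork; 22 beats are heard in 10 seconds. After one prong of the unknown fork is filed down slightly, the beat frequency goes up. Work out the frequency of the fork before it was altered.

Beat frequency = 22/10 = 2.2 Hz.
|f − 293| = 2.2, so the fork was at either 290.8 Hz or 295.2 Hz.
Filing a prong removes mass and raises the fork's frequency; the adjustment raises the fork's frequency.
The beat rate rose, so the adjustment moved the fork further from 293 Hz — it was already above the reference.

295.2 Hz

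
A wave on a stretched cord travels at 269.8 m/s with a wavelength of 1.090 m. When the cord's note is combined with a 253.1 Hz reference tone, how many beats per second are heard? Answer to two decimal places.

Source frequency f = v/λ = 269.8/1.090 = 247.5229 Hz.
f_beat = |247.5229 − 253.1| = 5.58 Hz.

5.58 Hz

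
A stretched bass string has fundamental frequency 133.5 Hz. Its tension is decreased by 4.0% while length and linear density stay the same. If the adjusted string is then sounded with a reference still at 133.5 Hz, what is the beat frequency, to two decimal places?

For a string, f ∝ √T, so the new frequency is 133.5·√0.960 = 130.8028 Hz.
f_beat = |130.8028 − 133.5| = 2.70 Hz.

2.70 Hz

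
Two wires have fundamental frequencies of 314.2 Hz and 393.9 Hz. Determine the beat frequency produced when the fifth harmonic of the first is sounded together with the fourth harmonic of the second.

Fifth harmonic of the first: 5·314.2 = 1571.0 Hz.
Fourth harmonic of the second: 4·393.9 = 1575.6 Hz.
f_beat = |1571.0 − 1575.6| = 4.6 Hz.

4.6 Hz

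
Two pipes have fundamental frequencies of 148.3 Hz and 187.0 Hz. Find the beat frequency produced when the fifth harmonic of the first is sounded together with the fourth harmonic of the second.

Fifth harmonic of the first: 5·148.3 = 741.5 Hz.
Fourth harmonic of the second: 4·187.0 = 748.0 Hz.
f_beat = |741.5 − 748.0| = 6.5 Hz.

6.5 Hz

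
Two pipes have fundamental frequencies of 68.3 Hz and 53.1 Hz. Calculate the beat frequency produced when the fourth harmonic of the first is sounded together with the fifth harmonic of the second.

7.7 Hz

Fourth harmonic of the first: 4·68.3 = 273.2 Hz.
Fifth harmonic of the second: 5·53.1 = 265.5 Hz.
f_beat = |273.2 − 265.5| = 7.7 Hz.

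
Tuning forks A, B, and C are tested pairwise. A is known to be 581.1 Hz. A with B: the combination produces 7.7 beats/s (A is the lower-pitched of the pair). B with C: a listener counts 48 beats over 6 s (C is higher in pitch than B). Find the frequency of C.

596.8 Hz

B is above A, so f_B = 581.1 + 7.7 = 588.8 Hz.
B–C: Beat frequency = 48/6 = 8 Hz.
C is above B, so f_C = 588.8 + 8 = 596.8 Hz.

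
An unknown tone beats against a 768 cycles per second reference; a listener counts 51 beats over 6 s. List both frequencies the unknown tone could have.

759.5 Hz or 776.5 Hz

Beat frequency = 51/6 = 8.5 Hz.
|f − 768| = 8.5, so f = 768 ± 8.5.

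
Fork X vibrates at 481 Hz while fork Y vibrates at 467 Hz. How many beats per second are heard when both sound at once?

14 Hz

Beats arise from superposition of two nearby frequencies; the beat rate is |f₁ − f₂|.
|481 − 467| = 14 Hz.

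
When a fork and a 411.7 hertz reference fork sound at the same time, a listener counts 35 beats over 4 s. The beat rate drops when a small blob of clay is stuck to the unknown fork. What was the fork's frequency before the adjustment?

420.45 Hz

Beat frequency = 35/4 = 8.75 Hz.
|f − 411.7| = 8.75, so the fork was at either 402.95 Hz or 420.45 Hz.
Adding mass to a fork lowers its frequency; the adjustment lowers the fork's frequency.
The beat rate fell, so the adjustment moved the fork toward 411.7 Hz — it must have started above the reference.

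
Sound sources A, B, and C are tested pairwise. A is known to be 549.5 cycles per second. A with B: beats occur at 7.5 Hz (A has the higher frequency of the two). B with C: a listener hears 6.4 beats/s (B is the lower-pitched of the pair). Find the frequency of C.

B is below A, so f_B = 549.5 − 7.5 = 542 Hz.
C is above B, so f_C = 542 + 6.4 = 548.4 Hz.

548.4 Hz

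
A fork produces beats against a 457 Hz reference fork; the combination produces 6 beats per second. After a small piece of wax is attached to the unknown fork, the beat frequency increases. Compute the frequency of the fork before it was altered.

451 Hz

|f − 457| = 6, so the fork was at either 451 Hz or 463 Hz.
Loading a fork with wax lowers its frequency; the adjustment lowers the fork's frequency.
The beat rate rose, so the adjustment moved the fork further from 457 Hz — it was already below the reference.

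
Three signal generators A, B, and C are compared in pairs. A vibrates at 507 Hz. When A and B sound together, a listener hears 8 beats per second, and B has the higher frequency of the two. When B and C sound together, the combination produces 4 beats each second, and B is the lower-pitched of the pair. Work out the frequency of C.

519 Hz

B is above A, so f_B = 507 + 8 = 515 Hz.
C is above B, so f_C = 515 + 4 = 519 Hz.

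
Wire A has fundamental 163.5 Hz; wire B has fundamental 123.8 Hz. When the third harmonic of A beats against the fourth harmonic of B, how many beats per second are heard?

Third harmonic of the first: 3·163.5 = 490.5 Hz.
Fourth harmonic of the second: 4·123.8 = 495.2 Hz.
f_beat = |490.5 − 495.2| = 4.7 Hz.

4.7 Hz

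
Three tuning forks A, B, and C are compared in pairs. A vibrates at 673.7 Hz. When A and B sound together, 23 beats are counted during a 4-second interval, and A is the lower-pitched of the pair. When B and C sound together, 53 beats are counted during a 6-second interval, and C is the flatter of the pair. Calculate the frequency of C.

A–B: Beat frequency = 23/4 = 5.75 Hz.
B is above A, so f_B = 673.7 + 5.75 = 679.45 Hz.
B–C: Beat frequency = 53/6 = 8.8333 Hz.
C is below B, so f_C = 679.45 − 8.8333 = 670.6167 Hz.

670.6167 Hz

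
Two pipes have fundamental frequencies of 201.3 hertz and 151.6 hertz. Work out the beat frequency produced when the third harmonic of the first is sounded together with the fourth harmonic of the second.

Third harmonic of the first: 3·201.3 = 603.9 Hz.
Fourth harmonic of the second: 4·151.6 = 606.4 Hz.
f_beat = |603.9 − 606.4| = 2.5 Hz.

2.5 Hz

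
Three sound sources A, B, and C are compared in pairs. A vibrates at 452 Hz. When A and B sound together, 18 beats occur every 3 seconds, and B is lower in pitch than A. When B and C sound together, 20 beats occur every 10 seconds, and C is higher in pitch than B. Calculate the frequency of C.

A–B: Beat frequency = 18/3 = 6 Hz.
B is below A, so f_B = 452 − 6 = 446 Hz.
B–C: Beat frequency = 20/10 = 2 Hz.
C is above B, so f_C = 446 + 2 = 448 Hz.

448 Hz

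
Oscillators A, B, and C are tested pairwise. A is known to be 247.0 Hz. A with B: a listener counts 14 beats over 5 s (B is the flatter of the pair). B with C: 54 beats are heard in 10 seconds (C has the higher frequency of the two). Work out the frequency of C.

249.6 Hz

A–B: Beat frequency = 14/5 = 2.8 Hz.
B is below A, so f_B = 247.0 − 2.8 = 244.2 Hz.
B–C: Beat frequency = 54/10 = 5.4 Hz.
C is above B, so f_C = 244.2 + 5.4 = 249.6 Hz.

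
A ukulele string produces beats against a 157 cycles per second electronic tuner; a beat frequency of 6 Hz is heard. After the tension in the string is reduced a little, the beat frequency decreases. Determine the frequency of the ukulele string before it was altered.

163 Hz

|f − 157| = 6, so the ukulele string was at either 151 Hz or 163 Hz.
Lower tension means lower frequency; the adjustment lowers the ukulele string's frequency.
The beat rate fell, so the adjustment moved the ukulele string toward 157 Hz — it must have started above the reference.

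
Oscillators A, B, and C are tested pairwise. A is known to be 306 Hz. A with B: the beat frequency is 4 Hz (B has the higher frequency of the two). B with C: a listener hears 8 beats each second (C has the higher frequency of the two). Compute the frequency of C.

B is above A, so f_B = 306 + 4 = 310 Hz.
C is above B, so f_C = 310 + 8 = 318 Hz.

318 Hz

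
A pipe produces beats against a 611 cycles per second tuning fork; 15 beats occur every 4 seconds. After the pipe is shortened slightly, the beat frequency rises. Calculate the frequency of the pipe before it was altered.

Beat frequency = 15/4 = 3.75 Hz.
|f − 611| = 3.75, so the pipe was at either 607.25 Hz or 614.75 Hz.
A shorter pipe has a higher fundamental; the adjustment raises the pipe's frequency.
The beat rate rose, so the adjustment moved the pipe further from 611 Hz — it was already above the reference.

614.75 Hz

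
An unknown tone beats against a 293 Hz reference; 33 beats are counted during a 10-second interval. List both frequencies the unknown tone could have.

Beat frequency = 33/10 = 3.3 Hz.
|f − 293| = 3.3, so f = 293 ± 3.3.

289.7 Hz or 296.3 Hz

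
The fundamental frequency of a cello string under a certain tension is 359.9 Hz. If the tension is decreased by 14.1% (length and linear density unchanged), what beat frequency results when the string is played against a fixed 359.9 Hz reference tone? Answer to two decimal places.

For a string, f ∝ √T, so the new frequency is 359.9·√0.859 = 333.5634 Hz.
f_beat = |333.5634 − 359.9| = 26.34 Hz.

26.34 Hz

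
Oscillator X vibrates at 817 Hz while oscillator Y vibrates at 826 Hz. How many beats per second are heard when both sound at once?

9 Hz

f_beat = |f₁ − f₂|.
|817 − 826| = 9 Hz.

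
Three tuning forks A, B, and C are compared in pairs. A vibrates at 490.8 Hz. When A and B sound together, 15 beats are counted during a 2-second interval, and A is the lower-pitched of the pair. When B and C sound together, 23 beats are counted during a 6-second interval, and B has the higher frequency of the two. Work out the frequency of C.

A–B: Beat frequency = 15/2 = 7.5 Hz.
B is above A, so f_B = 490.8 + 7.5 = 498.3 Hz.
B–C: Beat frequency = 23/6 = 3.8333 Hz.
C is below B, so f_C = 498.3 − 3.8333 = 494.4667 Hz.

494.4667 Hz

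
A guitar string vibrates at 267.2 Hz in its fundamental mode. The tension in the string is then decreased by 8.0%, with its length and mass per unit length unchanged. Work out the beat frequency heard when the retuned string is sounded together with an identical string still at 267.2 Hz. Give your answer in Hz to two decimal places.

10.91 Hz

For a string, f ∝ √T, so the new frequency is 267.2·√0.920 = 256.2892 Hz.
f_beat = |256.2892 − 267.2| = 10.91 Hz.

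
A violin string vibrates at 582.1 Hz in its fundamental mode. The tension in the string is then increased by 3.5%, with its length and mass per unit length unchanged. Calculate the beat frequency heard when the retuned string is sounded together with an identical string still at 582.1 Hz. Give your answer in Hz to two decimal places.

10.10 Hz

For a string, f ∝ √T, so the new frequency is 582.1·√1.035 = 592.1991 Hz.
f_beat = |592.1991 − 582.1| = 10.10 Hz.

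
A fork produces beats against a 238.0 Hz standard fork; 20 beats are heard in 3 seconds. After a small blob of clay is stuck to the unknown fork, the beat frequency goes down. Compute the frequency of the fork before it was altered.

244.6667 Hz

Beat frequency = 20/3 = 6.6667 Hz.
|f − 238.0| = 6.6667, so the fork was at either 231.3333 Hz or 244.6667 Hz.
Adding mass to a fork lowers its frequency; the adjustment lowers the fork's frequency.
The beat rate fell, so the adjustment moved the fork toward 238.0 Hz — it must have started above the reference.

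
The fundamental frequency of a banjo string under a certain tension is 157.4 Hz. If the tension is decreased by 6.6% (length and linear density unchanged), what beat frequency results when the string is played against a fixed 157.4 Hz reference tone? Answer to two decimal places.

5.28 Hz

For a string, f ∝ √T, so the new frequency is 157.4·√0.934 = 152.1171 Hz.
f_beat = |152.1171 − 157.4| = 5.28 Hz.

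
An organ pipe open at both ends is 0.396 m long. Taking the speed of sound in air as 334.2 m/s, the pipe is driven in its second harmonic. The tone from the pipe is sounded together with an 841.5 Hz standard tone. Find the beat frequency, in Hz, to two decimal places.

Open pipe: f_n = n·v/(2L) = 2·334.2/(2·0.396) = 843.9394 Hz.
f_beat = |843.9394 − 841.5| = 2.44 Hz.

2.44 Hz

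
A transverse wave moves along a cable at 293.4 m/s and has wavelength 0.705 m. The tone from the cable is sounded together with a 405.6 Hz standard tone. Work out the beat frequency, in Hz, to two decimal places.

Source frequency f = v/λ = 293.4/0.705 = 416.1702 Hz.
f_beat = |416.1702 − 405.6| = 10.57 Hz.

10.57 Hz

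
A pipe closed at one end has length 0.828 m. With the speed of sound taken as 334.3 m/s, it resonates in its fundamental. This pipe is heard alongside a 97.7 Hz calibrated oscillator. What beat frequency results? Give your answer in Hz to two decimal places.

3.24 Hz

Closed pipe (odd harmonics): f_n = n·v/(4L) = 1·334.3/(4·0.828) = 100.9360 Hz.
f_beat = |100.9360 − 97.7| = 3.24 Hz.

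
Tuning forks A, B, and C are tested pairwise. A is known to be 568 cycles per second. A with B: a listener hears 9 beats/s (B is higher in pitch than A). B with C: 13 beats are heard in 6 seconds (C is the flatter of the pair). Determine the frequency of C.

B is above A, so f_B = 568 + 9 = 577 Hz.
B–C: Beat frequency = 13/6 = 2.1667 Hz.
C is below B, so f_C = 577 − 2.1667 = 574.8333 Hz.

574.8333 Hz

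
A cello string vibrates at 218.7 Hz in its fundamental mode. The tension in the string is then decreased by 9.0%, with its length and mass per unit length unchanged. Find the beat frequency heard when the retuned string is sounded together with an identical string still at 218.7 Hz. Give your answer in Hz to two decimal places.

For a string, f ∝ √T, so the new frequency is 218.7·√0.910 = 208.6265 Hz.
f_beat = |208.6265 − 218.7| = 10.07 Hz.

10.07 Hz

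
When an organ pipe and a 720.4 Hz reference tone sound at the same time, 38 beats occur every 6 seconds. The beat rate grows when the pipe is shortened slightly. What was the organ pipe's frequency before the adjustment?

Beat frequency = 38/6 = 6.3333 Hz.
|f − 720.4| = 6.3333, so the organ pipe was at either 714.0667 Hz or 726.7333 Hz.
A shorter pipe has a higher fundamental; the adjustment raises the organ pipe's frequency.
The beat rate rose, so the adjustment moved the organ pipe further from 720.4 Hz — it was already above the reference.

726.7333 Hz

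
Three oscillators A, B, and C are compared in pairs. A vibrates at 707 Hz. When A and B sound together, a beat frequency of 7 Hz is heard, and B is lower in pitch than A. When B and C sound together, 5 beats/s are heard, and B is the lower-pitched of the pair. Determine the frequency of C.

705 Hz

B is below A, so f_B = 707 − 7 = 700 Hz.
C is above B, so f_C = 700 + 5 = 705 Hz.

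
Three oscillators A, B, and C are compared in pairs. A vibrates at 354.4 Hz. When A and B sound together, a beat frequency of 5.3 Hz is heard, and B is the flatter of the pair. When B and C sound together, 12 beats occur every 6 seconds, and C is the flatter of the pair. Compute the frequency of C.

347.1 Hz

B is below A, so f_B = 354.4 − 5.3 = 349.1 Hz.
B–C: Beat frequency = 12/6 = 2 Hz.
C is below B, so f_C = 349.1 − 2 = 347.1 Hz.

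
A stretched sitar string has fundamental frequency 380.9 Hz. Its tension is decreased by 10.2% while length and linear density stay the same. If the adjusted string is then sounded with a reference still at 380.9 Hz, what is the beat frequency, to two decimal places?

For a string, f ∝ √T, so the new frequency is 380.9·√0.898 = 360.9517 Hz.
f_beat = |360.9517 − 380.9| = 19.95 Hz.

19.95 Hz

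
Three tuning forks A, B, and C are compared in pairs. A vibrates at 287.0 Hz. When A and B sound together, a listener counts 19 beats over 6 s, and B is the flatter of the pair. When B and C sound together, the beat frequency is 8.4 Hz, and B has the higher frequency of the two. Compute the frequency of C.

A–B: Beat frequency = 19/6 = 3.1667 Hz.
B is below A, so f_B = 287.0 − 3.1667 = 283.8333 Hz.
C is below B, so f_C = 283.8333 − 8.4 = 275.4333 Hz.

275.4333 Hz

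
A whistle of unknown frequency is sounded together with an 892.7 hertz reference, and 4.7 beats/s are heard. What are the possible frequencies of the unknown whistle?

|f − 892.7| = 4.7, so f = 892.7 ± 4.7.

888 Hz or 897.4 Hz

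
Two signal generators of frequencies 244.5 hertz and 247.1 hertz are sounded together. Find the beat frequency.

The beat frequency equals the magnitude of the frequency difference.
|244.5 − 247.1| = 2.6 Hz.

2.6 Hz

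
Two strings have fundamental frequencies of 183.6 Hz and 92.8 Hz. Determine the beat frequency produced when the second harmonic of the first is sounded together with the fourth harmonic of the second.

Second harmonic of the first: 2·183.6 = 367.2 Hz.
Fourth harmonic of the second: 4·92.8 = 371.2 Hz.
f_beat = |367.2 − 371.2| = 4.0 Hz.

4.0 Hz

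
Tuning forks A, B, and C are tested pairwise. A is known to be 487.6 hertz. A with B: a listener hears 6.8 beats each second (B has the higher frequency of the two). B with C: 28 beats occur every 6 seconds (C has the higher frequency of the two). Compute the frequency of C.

B is above A, so f_B = 487.6 + 6.8 = 494.4 Hz.
B–C: Beat frequency = 28/6 = 4.6667 Hz.
C is above B, so f_C = 494.4 + 4.6667 = 499.0667 Hz.

499.0667 Hz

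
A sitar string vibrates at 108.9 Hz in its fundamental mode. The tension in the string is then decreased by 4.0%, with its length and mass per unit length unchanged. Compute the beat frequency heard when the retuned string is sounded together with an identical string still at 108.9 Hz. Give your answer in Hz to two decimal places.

For a string, f ∝ √T, so the new frequency is 108.9·√0.960 = 106.6998 Hz.
f_beat = |106.6998 − 108.9| = 2.20 Hz.

2.20 Hz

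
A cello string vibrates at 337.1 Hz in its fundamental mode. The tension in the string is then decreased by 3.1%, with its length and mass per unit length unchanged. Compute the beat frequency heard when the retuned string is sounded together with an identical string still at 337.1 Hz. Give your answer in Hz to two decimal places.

5.27 Hz

For a string, f ∝ √T, so the new frequency is 337.1·√0.969 = 331.8338 Hz.
f_beat = |331.8338 − 337.1| = 5.27 Hz.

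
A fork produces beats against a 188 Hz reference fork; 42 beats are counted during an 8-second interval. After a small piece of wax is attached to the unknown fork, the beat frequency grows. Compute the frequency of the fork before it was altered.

182.75 Hz

Beat frequency = 42/8 = 5.25 Hz.
|f − 188| = 5.25, so the fork was at either 182.75 Hz or 193.25 Hz.
Loading a fork with wax lowers its frequency; the adjustment lowers the fork's frequency.
The beat rate rose, so the adjustment moved the fork further from 188 Hz — it was already below the reference.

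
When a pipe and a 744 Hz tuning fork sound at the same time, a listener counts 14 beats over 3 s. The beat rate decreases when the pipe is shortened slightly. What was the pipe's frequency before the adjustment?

739.3333 Hz

Beat frequency = 14/3 = 4.6667 Hz.
|f − 744| = 4.6667, so the pipe was at either 739.3333 Hz or 748.6667 Hz.
A shorter pipe has a higher fundamental; the adjustment raises the pipe's frequency.
The beat rate fell, so the adjustment moved the pipe toward 744 Hz — it must have started below the reference.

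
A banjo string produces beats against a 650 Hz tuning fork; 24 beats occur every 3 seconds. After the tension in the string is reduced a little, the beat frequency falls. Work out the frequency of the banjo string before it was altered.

Beat frequency = 24/3 = 8 Hz.
|f − 650| = 8, so the banjo string was at either 642 Hz or 658 Hz.
Lower tension means lower frequency; the adjustment lowers the banjo string's frequency.
The beat rate fell, so the adjustment moved the banjo string toward 650 Hz — it must have started above the reference.

658 Hz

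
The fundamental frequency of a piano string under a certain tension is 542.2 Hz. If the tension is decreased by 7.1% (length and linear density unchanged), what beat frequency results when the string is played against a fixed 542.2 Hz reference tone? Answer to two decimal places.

19.60 Hz

For a string, f ∝ √T, so the new frequency is 542.2·√0.929 = 522.5976 Hz.
f_beat = |522.5976 − 542.2| = 19.60 Hz.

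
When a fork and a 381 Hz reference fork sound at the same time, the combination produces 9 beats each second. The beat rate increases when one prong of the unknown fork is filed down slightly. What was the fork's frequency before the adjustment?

390 Hz

|f − 381| = 9, so the fork was at either 372 Hz or 390 Hz.
Filing a prong removes mass and raises the fork's frequency; the adjustment raises the fork's frequency.
The beat rate rose, so the adjustment moved the fork further from 381 Hz — it was already above the reference.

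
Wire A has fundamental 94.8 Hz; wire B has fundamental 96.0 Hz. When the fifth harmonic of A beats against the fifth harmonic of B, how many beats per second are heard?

Fifth harmonic of the first: 5·94.8 = 474.0 Hz.
Fifth harmonic of the second: 5·96.0 = 480.0 Hz.
f_beat = |474.0 − 480.0| = 6.0 Hz.

6.0 Hz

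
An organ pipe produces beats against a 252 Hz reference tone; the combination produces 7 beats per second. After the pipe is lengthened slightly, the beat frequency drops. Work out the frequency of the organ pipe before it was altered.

259 Hz

|f − 252| = 7, so the organ pipe was at either 245 Hz or 259 Hz.
A longer pipe has a lower fundamental; the adjustment lowers the organ pipe's frequency.
The beat rate fell, so the adjustment moved the organ pipe toward 252 Hz — it must have started above the reference.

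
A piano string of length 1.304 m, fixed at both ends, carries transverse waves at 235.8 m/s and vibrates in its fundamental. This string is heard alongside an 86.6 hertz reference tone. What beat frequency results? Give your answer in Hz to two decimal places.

3.81 Hz

For a string fixed at both ends, f_n = n·v/(2L) = 1·235.8/(2·1.304) = 90.4141 Hz.
f_beat = |90.4141 − 86.6| = 3.81 Hz.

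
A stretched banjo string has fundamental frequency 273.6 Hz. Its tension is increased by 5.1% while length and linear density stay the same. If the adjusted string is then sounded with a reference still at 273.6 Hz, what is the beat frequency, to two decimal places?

6.89 Hz

For a string, f ∝ √T, so the new frequency is 273.6·√1.051 = 280.4900 Hz.
f_beat = |280.4900 − 273.6| = 6.89 Hz.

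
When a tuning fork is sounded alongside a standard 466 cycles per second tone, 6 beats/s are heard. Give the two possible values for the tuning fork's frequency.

460 Hz or 472 Hz

|f − 466| = 6, so f = 466 ± 6.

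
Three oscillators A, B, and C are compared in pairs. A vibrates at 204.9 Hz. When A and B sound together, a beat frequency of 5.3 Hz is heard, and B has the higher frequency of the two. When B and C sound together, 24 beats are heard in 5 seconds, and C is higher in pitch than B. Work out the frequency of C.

215 Hz

B is above A, so f_B = 204.9 + 5.3 = 210.2 Hz.
B–C: Beat frequency = 24/5 = 4.8 Hz.
C is above B, so f_C = 210.2 + 4.8 = 215 Hz.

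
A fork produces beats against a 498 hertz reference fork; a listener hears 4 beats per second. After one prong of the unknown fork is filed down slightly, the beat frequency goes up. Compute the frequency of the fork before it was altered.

502 Hz

|f − 498| = 4, so the fork was at either 494 Hz or 502 Hz.
Filing a prong removes mass and raises the fork's frequency; the adjustment raises the fork's frequency.
The beat rate rose, so the adjustment moved the fork further from 498 Hz — it was already above the reference.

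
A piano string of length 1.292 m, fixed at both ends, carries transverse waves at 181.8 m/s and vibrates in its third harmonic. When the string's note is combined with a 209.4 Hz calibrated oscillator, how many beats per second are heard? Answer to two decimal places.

For a string fixed at both ends, f_n = n·v/(2L) = 3·181.8/(2·1.292) = 211.0681 Hz.
f_beat = |211.0681 − 209.4| = 1.67 Hz.

1.67 Hz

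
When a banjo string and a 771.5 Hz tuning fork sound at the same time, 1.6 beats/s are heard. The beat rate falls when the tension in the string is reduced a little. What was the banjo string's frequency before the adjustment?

773.1 Hz

|f − 771.5| = 1.6, so the banjo string was at either 769.9 Hz or 773.1 Hz.
Lower tension means lower frequency; the adjustment lowers the banjo string's frequency.
The beat rate fell, so the adjustment moved the banjo string toward 771.5 Hz — it must have started above the reference.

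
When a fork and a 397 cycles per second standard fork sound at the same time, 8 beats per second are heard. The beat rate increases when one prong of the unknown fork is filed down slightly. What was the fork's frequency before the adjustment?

405 Hz

|f − 397| = 8, so the fork was at either 389 Hz or 405 Hz.
Filing a prong removes mass and raises the fork's frequency; the adjustment raises the fork's frequency.
The beat rate rose, so the adjustment moved the fork further from 397 Hz — it was already above the reference.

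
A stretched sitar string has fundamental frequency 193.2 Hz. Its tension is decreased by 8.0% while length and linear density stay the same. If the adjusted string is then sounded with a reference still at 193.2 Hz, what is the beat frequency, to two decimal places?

7.89 Hz

For a string, f ∝ √T, so the new frequency is 193.2·√0.920 = 185.3109 Hz.
f_beat = |185.3109 − 193.2| = 7.89 Hz.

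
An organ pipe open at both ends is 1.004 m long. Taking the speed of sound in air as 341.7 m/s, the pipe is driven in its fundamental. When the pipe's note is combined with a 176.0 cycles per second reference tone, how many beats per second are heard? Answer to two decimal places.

Open pipe: f_n = n·v/(2L) = 1·341.7/(2·1.004) = 170.1693 Hz.
f_beat = |170.1693 − 176.0| = 5.83 Hz.

5.83 Hz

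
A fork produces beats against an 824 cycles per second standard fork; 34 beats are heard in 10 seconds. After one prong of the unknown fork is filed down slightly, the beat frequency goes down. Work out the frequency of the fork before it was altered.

820.6 Hz

Beat frequency = 34/10 = 3.4 Hz.
|f − 824| = 3.4, so the fork was at either 820.6 Hz or 827.4 Hz.
Filing a prong removes mass and raises the fork's frequency; the adjustment raises the fork's frequency.
The beat rate fell, so the adjustment moved the fork toward 824 Hz — it must have started below the reference.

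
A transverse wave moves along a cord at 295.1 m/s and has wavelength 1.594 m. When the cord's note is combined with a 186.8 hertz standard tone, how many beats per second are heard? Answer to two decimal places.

1.67 Hz

Source frequency f = v/λ = 295.1/1.594 = 185.1317 Hz.
f_beat = |185.1317 − 186.8| = 1.67 Hz.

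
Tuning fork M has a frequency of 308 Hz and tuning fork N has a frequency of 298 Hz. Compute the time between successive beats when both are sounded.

f_beat = |308 − 298| = 10 Hz.
Beat period T = 1 / f_beat = 1 / 10 s.

0.100 s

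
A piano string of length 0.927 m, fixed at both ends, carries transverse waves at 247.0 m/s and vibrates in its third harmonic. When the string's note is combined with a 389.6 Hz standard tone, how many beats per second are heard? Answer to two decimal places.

For a string fixed at both ends, f_n = n·v/(2L) = 3·247.0/(2·0.927) = 399.6764 Hz.
f_beat = |399.6764 − 389.6| = 10.08 Hz.

10.08 Hz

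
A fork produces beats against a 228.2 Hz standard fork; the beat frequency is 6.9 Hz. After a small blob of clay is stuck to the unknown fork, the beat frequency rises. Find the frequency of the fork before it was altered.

221.3 Hz

|f − 228.2| = 6.9, so the fork was at either 221.3 Hz or 235.1 Hz.
Adding mass to a fork lowers its frequency; the adjustment lowers the fork's frequency.
The beat rate rose, so the adjustment moved the fork further from 228.2 Hz — it was already below the reference.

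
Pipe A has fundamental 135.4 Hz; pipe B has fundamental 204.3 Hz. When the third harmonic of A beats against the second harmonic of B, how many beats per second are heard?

2.4 Hz

Third harmonic of the first: 3·135.4 = 406.2 Hz.
Second harmonic of the second: 2·204.3 = 408.6 Hz.
f_beat = |406.2 − 408.6| = 2.4 Hz.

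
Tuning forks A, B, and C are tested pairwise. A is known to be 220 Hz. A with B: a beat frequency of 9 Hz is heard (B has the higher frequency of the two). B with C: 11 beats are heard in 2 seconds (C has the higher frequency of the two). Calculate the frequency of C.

234.5 Hz

B is above A, so f_B = 220 + 9 = 229 Hz.
B–C: Beat frequency = 11/2 = 5.5 Hz.
C is above B, so f_C = 229 + 5.5 = 234.5 Hz.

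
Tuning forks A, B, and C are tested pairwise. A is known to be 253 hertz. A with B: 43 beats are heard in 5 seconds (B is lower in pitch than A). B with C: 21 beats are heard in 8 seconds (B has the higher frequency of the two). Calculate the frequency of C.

A–B: Beat frequency = 43/5 = 8.6 Hz.
B is below A, so f_B = 253 − 8.6 = 244.4 Hz.
B–C: Beat frequency = 21/8 = 2.625 Hz.
C is below B, so f_C = 244.4 − 2.625 = 241.775 Hz.

241.775 Hz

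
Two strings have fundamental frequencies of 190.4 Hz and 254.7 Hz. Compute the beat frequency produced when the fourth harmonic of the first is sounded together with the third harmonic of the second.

Fourth harmonic of the first: 4·190.4 = 761.6 Hz.
Third harmonic of the second: 3·254.7 = 764.1 Hz.
f_beat = |761.6 − 764.1| = 2.5 Hz.

2.5 Hz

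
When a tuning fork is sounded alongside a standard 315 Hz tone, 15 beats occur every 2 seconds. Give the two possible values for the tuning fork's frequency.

Beat frequency = 15/2 = 7.5 Hz.
|f − 315| = 7.5, so f = 315 ± 7.5.

307.5 Hz or 322.5 Hz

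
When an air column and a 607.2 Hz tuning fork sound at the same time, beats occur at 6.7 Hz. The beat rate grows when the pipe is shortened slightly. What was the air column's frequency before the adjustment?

|f − 607.2| = 6.7, so the air column was at either 600.5 Hz or 613.9 Hz.
A shorter pipe has a higher fundamental; the adjustment raises the air column's frequency.
The beat rate rose, so the adjustment moved the air column further from 607.2 Hz — it was already above the reference.

613.9 Hz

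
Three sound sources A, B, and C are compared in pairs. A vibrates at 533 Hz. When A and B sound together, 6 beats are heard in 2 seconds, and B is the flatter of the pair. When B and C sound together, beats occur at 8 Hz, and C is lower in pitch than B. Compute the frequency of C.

A–B: Beat frequency = 6/2 = 3 Hz.
B is below A, so f_B = 533 − 3 = 530 Hz.
C is below B, so f_C = 530 − 8 = 522 Hz.

522 Hz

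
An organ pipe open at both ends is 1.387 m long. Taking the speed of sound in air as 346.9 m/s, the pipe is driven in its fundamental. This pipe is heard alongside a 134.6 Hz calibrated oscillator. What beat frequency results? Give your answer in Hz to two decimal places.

Open pipe: f_n = n·v/(2L) = 1·346.9/(2·1.387) = 125.0541 Hz.
f_beat = |125.0541 − 134.6| = 9.55 Hz.

9.55 Hz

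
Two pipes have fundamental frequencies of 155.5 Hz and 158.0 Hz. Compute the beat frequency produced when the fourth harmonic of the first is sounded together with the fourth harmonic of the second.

Fourth harmonic of the first: 4·155.5 = 622.0 Hz.
Fourth harmonic of the second: 4·158.0 = 632.0 Hz.
f_beat = |622.0 − 632.0| = 10.0 Hz.

10.0 Hz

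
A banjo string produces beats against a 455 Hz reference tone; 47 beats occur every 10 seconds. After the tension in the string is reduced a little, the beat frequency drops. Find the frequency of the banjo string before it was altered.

Beat frequency = 47/10 = 4.7 Hz.
|f − 455| = 4.7, so the banjo string was at either 450.3 Hz or 459.7 Hz.
Lower tension means lower frequency; the adjustment lowers the banjo string's frequency.
The beat rate fell, so the adjustment moved the banjo string toward 455 Hz — it must have started above the reference.

459.7 Hz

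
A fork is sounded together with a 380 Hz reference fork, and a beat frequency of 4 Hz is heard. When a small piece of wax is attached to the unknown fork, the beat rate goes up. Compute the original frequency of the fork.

|f − 380| = 4, so the fork was at either 376 Hz or 384 Hz.
Loading a fork with wax lowers its frequency; the adjustment lowers the fork's frequency.
The beat rate rose, so the adjustment moved the fork further from 380 Hz — it was already below the reference.

376 Hz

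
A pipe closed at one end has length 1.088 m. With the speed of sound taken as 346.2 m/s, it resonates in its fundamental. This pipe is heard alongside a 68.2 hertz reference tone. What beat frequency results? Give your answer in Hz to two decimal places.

Closed pipe (odd harmonics): f_n = n·v/(4L) = 1·346.2/(4·1.088) = 79.5496 Hz.
f_beat = |79.5496 − 68.2| = 11.35 Hz.

11.35 Hz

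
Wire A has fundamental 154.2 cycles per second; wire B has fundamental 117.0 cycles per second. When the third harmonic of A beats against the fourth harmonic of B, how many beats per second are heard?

5.4 Hz

Third harmonic of the first: 3·154.2 = 462.6 Hz.
Fourth harmonic of the second: 4·117.0 = 468.0 Hz.
f_beat = |462.6 − 468.0| = 5.4 Hz.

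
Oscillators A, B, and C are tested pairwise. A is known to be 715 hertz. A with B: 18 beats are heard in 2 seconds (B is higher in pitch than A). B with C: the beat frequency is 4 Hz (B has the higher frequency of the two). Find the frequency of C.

A–B: Beat frequency = 18/2 = 9 Hz.
B is above A, so f_B = 715 + 9 = 724 Hz.
C is below B, so f_C = 724 − 4 = 720 Hz.

720 Hz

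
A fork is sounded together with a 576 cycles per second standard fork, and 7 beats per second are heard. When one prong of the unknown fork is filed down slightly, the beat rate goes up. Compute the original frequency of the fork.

|f − 576| = 7, so the fork was at either 569 Hz or 583 Hz.
Filing a prong removes mass and raises the fork's frequency; the adjustment raises the fork's frequency.
The beat rate rose, so the adjustment moved the fork further from 576 Hz — it was already above the reference.

583 Hz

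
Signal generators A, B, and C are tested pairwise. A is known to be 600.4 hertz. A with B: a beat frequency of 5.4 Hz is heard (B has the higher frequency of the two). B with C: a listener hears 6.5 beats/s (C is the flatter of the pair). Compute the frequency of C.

B is above A, so f_B = 600.4 + 5.4 = 605.8 Hz.
C is below B, so f_C = 605.8 − 6.5 = 599.3 Hz.

599.3 Hz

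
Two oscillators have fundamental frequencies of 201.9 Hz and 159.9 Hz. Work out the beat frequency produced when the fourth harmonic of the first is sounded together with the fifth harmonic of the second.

Fourth harmonic of the first: 4·201.9 = 807.6 Hz.
Fifth harmonic of the second: 5·159.9 = 799.5 Hz.
f_beat = |807.6 − 799.5| = 8.1 Hz.

8.1 Hz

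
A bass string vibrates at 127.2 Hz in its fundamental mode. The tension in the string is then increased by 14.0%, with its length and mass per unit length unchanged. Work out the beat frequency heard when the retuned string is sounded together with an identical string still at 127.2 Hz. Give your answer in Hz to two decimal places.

8.61 Hz

For a string, f ∝ √T, so the new frequency is 127.2·√1.140 = 135.8124 Hz.
f_beat = |135.8124 − 127.2| = 8.61 Hz.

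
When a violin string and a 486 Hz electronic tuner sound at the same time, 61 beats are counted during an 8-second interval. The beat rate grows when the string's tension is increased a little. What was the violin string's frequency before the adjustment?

493.625 Hz

Beat frequency = 61/8 = 7.625 Hz.
|f − 486| = 7.625, so the violin string was at either 478.375 Hz or 493.625 Hz.
Higher tension means higher frequency; the adjustment raises the violin string's frequency.
The beat rate rose, so the adjustment moved the violin string further from 486 Hz — it was already above the reference.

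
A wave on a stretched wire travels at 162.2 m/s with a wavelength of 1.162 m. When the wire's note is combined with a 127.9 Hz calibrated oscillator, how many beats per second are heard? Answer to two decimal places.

Source frequency f = v/λ = 162.2/1.162 = 139.5869 Hz.
f_beat = |139.5869 − 127.9| = 11.69 Hz.

11.69 Hz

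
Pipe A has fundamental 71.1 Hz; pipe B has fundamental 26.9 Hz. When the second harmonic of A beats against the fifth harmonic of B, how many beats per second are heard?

7.7 Hz

Second harmonic of the first: 2·71.1 = 142.2 Hz.
Fifth harmonic of the second: 5·26.9 = 134.5 Hz.
f_beat = |142.2 − 134.5| = 7.7 Hz.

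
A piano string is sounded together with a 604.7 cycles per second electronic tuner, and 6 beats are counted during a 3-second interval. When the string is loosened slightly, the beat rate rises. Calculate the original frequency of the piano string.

602.7 Hz

Beat frequency = 6/3 = 2 Hz.
|f − 604.7| = 2, so the piano string was at either 602.7 Hz or 606.7 Hz.
Reducing tension lowers a string's frequency; the adjustment lowers the piano string's frequency.
The beat rate rose, so the adjustment moved the piano string further from 604.7 Hz — it was already below the reference.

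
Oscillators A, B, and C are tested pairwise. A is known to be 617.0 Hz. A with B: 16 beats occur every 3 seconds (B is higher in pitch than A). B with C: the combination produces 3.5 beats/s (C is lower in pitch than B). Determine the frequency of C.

A–B: Beat frequency = 16/3 = 5.3333 Hz.
B is above A, so f_B = 617.0 + 5.3333 = 622.3333 Hz.
C is below B, so f_C = 622.3333 − 3.5 = 618.8333 Hz.

618.8333 Hz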